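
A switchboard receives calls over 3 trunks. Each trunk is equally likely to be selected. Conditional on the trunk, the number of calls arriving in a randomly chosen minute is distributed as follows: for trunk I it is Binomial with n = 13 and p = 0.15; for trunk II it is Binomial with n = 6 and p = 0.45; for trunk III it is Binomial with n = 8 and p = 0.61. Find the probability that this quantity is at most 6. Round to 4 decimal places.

0.9605

Conditional on each trunk, P(X ≤ 6): I: 0.998732; II: 1; III: 0.882776.
By total probability, P(X ≤ 6) = 0.333333·0.998732 + 0.333333·1 + 0.333333·0.882776 = 0.960503.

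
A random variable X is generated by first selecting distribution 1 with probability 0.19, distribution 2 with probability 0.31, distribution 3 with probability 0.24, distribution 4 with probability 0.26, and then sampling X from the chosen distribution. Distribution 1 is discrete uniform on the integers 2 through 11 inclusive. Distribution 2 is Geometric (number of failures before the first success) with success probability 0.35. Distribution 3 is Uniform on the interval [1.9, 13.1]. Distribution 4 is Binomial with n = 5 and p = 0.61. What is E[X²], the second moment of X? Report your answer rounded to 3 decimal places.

For each component E[X²] = Var + (mean)², giving 1: 50.5; 2: 8.7551; 3: 66.7033; 4: 10.492.
Overall E[X²] = 0.19·50.5 + 0.31·8.7551 + 0.24·66.7033 + 0.26·10.492 = 31.0458.

31.046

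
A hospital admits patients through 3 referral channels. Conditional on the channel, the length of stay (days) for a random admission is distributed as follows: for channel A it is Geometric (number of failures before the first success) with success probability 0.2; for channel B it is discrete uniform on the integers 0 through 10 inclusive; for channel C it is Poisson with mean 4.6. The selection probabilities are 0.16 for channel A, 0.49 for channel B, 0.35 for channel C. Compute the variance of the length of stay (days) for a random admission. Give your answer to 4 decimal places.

Per component, A: μ=4, E[X²]=36; B: μ=5, E[X²]=35; C: μ=4.6, E[X²]=25.76.
E[X] = 0.16·4 + 0.49·5 + 0.35·4.6 = 4.7.
E[X²] = 0.16·36 + 0.49·35 + 0.35·25.76 = 31.926.
Var(X) = E[X²] − (E[X])² = 31.926 − 22.09 = 9.836.

9.8360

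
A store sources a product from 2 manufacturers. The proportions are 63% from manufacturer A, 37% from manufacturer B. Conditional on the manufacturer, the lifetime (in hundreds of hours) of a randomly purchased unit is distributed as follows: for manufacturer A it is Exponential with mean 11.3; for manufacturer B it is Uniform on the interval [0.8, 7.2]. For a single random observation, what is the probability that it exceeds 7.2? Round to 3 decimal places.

0.333

Conditional on each manufacturer, P(X > 7.2): A: 0.528788; B: 0.
By total probability, P(X > 7.2) = 0.63·0.528788 + 0.37·0 = 0.333136.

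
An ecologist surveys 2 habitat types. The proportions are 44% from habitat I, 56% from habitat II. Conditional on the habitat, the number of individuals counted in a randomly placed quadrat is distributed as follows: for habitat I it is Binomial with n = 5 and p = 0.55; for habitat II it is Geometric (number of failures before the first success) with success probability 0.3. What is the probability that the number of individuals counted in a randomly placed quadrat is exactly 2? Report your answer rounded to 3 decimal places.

Conditional on each habitat, P(X = 2): I: 0.275653; II: 0.147.
By total probability, P(X = 2) = 0.44·0.275653 + 0.56·0.147 = 0.203607.

0.204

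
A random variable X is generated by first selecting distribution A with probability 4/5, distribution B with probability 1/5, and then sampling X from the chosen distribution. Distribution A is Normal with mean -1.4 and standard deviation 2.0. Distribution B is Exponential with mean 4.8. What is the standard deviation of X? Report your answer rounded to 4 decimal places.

3.7361

Per component, A: μ=-1.4, E[X²]=5.96; B: μ=4.8, E[X²]=46.08.
E[X] = 0.8·-1.4 + 0.2·4.8 = -0.16.
E[X²] = 0.8·5.96 + 0.2·46.08 = 13.984.
Var(X) = E[X²] − (E[X])² = 13.984 − 0.0256 = 13.9584.
SD(X) = √13.9584 = 3.73609.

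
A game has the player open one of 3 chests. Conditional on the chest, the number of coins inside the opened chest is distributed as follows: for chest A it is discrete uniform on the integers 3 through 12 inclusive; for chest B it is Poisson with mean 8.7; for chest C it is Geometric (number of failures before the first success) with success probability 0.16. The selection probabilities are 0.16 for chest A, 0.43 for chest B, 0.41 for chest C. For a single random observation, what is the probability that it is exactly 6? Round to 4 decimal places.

0.0822

Conditional on each chest, P(X = 6): A: 0.1; B: 0.100328; C: 0.0562077.
By total probability, P(X = 6) = 0.16·0.1 + 0.43·0.100328 + 0.41·0.0562077 = 0.0821861.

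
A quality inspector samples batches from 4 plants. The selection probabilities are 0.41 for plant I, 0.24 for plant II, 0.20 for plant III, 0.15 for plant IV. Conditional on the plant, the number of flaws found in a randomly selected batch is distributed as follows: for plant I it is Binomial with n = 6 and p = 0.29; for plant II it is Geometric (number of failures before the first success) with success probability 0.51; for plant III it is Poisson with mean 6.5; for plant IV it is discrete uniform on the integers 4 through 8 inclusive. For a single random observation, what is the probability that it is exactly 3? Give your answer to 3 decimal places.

0.100

Conditional on each plant, P(X = 3): I: 0.174582; II: 0.060001; III: 0.0688137; IV: 0.
By total probability, P(X = 3) = 0.41·0.174582 + 0.24·0.060001 + 0.2·0.0688137 + 0.15·0 = 0.0997415.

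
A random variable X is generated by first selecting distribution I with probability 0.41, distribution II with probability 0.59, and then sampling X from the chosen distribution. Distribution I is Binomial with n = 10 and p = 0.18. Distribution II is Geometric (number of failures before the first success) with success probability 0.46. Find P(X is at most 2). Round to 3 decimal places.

0.799

Conditional on each component, P(X ≤ 2): I: 0.737199; II: 0.842536.
By total probability, P(X ≤ 2) = 0.41·0.737199 + 0.59·0.842536 = 0.799348.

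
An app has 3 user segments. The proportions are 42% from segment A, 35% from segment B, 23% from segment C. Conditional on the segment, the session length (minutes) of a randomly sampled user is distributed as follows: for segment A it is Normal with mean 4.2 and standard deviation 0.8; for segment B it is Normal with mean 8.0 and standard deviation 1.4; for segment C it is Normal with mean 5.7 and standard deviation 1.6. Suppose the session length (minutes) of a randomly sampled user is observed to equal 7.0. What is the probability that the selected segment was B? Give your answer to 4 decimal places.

0.6496

Likelihoods f(7.0 | ·): A: 0.00109085; B: 0.220797; C: 0.179242.
Posterior ∝ prior × likelihood. Numerator for B: 0.35·0.220797 = 0.0772789.
Normalizing constant: 0.42·0.00109085 + 0.35·0.220797 + 0.23·0.179242 = 0.118963.
P(B | observation) = 0.0772789 / 0.118963 = 0.649606.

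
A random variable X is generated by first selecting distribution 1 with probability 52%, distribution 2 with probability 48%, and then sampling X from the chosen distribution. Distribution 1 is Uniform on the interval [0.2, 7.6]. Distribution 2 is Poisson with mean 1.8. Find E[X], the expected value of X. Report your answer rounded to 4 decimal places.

Component means — 1: 3.9; 2: 1.8.
E[X] = 0.52·3.9 + 0.48·1.8 = 2.892.

2.8920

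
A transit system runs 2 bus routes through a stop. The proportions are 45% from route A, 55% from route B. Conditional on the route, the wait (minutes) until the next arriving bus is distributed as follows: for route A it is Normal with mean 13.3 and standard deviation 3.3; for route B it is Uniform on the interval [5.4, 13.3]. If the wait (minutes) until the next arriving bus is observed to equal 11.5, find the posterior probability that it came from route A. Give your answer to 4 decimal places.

0.4024

Likelihoods f(11.5 | ·): A: 0.104181; B: 0.126582.
Posterior ∝ prior × likelihood. Numerator for A: 0.45·0.104181 = 0.0468816.
Normalizing constant: 0.45·0.104181 + 0.55·0.126582 = 0.116502.
P(A | observation) = 0.0468816 / 0.116502 = 0.402411.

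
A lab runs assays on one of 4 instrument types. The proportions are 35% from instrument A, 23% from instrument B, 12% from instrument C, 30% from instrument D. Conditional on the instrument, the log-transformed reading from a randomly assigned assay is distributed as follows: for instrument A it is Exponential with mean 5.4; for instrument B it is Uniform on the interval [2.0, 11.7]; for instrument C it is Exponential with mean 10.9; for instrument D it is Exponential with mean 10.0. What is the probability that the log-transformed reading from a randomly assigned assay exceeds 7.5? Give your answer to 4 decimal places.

Conditional on each instrument, P(X > 7.5): A: 0.249352; B: 0.43299; C: 0.502543; D: 0.472367.
By total probability, P(X > 7.5) = 0.35·0.249352 + 0.23·0.43299 + 0.12·0.502543 + 0.3·0.472367 = 0.388876.

0.3889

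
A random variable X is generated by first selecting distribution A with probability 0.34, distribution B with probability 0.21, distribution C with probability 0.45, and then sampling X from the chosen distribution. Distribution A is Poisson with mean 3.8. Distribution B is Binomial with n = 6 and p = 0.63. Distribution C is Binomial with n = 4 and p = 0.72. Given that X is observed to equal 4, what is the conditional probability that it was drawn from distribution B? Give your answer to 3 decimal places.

0.266

Likelihoods P(X=4 | ·): A: 0.194359; B: 0.323487; C: 0.268739.
Posterior ∝ prior × likelihood. Numerator for B: 0.21·0.323487 = 0.0679323.
Normalizing constant: 0.34·0.194359 + 0.21·0.323487 + 0.45·0.268739 = 0.254947.
P(B | observation) = 0.0679323 / 0.254947 = 0.266457.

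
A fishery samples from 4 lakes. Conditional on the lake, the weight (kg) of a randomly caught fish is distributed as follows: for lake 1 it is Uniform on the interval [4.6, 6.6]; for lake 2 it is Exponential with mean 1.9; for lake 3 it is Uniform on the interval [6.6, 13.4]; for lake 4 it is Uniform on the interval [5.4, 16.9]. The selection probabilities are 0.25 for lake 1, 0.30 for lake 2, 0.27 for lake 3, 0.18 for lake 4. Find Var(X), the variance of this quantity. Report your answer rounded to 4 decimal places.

Per component, 1: μ=5.6, E[X²]=31.6933; 2: μ=1.9, E[X²]=7.22; 3: μ=10, E[X²]=103.853; 4: μ=11.15, E[X²]=135.343.
E[X] = 0.25·5.6 + 0.3·1.9 + 0.27·10 + 0.18·11.15 = 6.677.
E[X²] = 0.25·31.6933 + 0.3·7.22 + 0.27·103.853 + 0.18·135.343 = 62.4915.
Var(X) = E[X²] − (E[X])² = 62.4915 − 44.5823 = 17.9092.

17.9092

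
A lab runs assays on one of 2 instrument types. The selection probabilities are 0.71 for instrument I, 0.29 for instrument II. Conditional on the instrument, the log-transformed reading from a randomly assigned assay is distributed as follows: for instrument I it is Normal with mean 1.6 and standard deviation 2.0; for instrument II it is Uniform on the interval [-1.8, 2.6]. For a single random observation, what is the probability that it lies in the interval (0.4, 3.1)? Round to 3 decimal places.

0.499

Conditional on each instrument, P(0.4 < X < 3.1): I: 0.49912; II: 0.5.
By total probability, P(0.4 < X < 3.1) = 0.71·0.49912 + 0.29·0.5 = 0.499375.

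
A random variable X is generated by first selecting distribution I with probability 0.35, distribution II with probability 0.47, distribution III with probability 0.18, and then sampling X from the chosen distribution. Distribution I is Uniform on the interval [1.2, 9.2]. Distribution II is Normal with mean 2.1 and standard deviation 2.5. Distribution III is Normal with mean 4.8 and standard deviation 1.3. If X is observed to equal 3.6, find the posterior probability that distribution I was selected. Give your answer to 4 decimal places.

Likelihoods f(3.6 | ·): I: 0.125; II: 0.13329; III: 0.20042.
Posterior ∝ prior × likelihood. Numerator for I: 0.35·0.125 = 0.04375.
Normalizing constant: 0.35·0.125 + 0.47·0.13329 + 0.18·0.20042 = 0.142472.
P(I | observation) = 0.04375 / 0.142472 = 0.307078.

0.3071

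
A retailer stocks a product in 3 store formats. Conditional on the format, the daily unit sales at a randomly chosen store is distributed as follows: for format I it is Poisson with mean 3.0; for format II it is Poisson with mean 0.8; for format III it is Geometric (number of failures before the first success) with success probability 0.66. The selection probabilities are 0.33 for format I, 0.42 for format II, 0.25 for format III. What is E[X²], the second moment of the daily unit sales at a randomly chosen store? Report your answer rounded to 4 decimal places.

For each component E[X²] = Var + (mean)², giving I: 12; II: 1.44; III: 1.04591.
Overall E[X²] = 0.33·12 + 0.42·1.44 + 0.25·1.04591 = 4.82628.

4.8263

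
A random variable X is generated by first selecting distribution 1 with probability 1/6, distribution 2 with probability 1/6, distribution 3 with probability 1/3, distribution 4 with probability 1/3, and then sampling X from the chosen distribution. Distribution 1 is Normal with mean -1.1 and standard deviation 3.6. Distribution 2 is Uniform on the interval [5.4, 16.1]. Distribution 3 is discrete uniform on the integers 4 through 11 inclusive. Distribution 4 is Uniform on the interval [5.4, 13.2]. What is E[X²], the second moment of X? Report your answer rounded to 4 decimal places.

For each component E[X²] = Var + (mean)², giving 1: 14.17; 2: 125.103; 3: 61.5; 4: 91.56.
Overall E[X²] = 0.166667·14.17 + 0.166667·125.103 + 0.333333·61.5 + 0.333333·91.56 = 74.2322.

74.2322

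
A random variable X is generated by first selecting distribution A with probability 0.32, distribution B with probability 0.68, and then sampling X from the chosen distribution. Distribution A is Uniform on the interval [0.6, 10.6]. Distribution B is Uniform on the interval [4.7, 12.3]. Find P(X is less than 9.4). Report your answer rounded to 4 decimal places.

Conditional on each component, P(X < 9.4): A: 0.88; B: 0.618421.
By total probability, P(X < 9.4) = 0.32·0.88 + 0.68·0.618421 = 0.702126.

0.7021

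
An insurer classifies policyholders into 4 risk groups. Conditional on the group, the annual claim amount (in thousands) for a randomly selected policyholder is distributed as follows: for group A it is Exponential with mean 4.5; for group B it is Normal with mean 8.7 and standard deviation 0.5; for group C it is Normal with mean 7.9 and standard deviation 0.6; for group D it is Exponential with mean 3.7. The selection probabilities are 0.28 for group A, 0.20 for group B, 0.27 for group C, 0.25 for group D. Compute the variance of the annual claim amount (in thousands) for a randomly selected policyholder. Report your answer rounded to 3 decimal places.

Per component, A: μ=4.5, E[X²]=40.5; B: μ=8.7, E[X²]=75.94; C: μ=7.9, E[X²]=62.77; D: μ=3.7, E[X²]=27.38.
E[X] = 0.28·4.5 + 0.2·8.7 + 0.27·7.9 + 0.25·3.7 = 6.058.
E[X²] = 0.28·40.5 + 0.2·75.94 + 0.27·62.77 + 0.25·27.38 = 50.3209.
Var(X) = E[X²] − (E[X])² = 50.3209 − 36.6994 = 13.6215.

13.622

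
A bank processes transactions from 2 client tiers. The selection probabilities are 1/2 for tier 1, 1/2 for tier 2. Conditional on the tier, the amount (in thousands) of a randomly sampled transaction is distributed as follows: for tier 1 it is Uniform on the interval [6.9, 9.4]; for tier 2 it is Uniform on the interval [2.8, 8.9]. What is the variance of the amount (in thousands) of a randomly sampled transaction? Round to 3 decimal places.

Per component, 1: μ=8.15, E[X²]=66.9433; 2: μ=5.85, E[X²]=37.3233.
E[X] = 0.5·8.15 + 0.5·5.85 = 7.
E[X²] = 0.5·66.9433 + 0.5·37.3233 = 52.1333.
Var(X) = E[X²] − (E[X])² = 52.1333 − 49 = 3.13333.

3.133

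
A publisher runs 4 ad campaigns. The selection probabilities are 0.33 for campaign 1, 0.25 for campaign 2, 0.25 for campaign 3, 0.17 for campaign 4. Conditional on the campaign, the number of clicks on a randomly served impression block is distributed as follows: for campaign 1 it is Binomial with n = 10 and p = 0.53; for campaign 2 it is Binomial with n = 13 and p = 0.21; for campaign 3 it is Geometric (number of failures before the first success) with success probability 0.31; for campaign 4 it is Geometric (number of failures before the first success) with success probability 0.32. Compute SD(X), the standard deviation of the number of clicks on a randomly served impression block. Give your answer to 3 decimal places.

Per component, 1: μ=5.3, E[X²]=30.581; 2: μ=2.73, E[X²]=9.6096; 3: μ=2.22581, E[X²]=12.1342; 4: μ=2.125, E[X²]=11.1562.
E[X] = 0.33·5.3 + 0.25·2.73 + 0.25·2.22581 + 0.17·2.125 = 3.3492.
E[X²] = 0.33·30.581 + 0.25·9.6096 + 0.25·12.1342 + 0.17·11.1562 = 17.4243.
Var(X) = E[X²] − (E[X])² = 17.4243 − 11.2172 = 6.2071.
SD(X) = √6.2071 = 2.49141.

2.491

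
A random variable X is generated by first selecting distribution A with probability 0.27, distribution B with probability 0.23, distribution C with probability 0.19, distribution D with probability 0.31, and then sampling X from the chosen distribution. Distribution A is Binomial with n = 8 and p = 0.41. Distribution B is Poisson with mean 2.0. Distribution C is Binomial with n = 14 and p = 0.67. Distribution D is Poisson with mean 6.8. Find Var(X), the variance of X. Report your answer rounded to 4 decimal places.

11.1412

Per component, A: μ=3.28, E[X²]=12.6936; B: μ=2, E[X²]=6; C: μ=9.38, E[X²]=91.0798; D: μ=6.8, E[X²]=53.04.
E[X] = 0.27·3.28 + 0.23·2 + 0.19·9.38 + 0.31·6.8 = 5.2358.
E[X²] = 0.27·12.6936 + 0.23·6 + 0.19·91.0798 + 0.31·53.04 = 38.5548.
Var(X) = E[X²] − (E[X])² = 38.5548 − 27.4136 = 11.1412.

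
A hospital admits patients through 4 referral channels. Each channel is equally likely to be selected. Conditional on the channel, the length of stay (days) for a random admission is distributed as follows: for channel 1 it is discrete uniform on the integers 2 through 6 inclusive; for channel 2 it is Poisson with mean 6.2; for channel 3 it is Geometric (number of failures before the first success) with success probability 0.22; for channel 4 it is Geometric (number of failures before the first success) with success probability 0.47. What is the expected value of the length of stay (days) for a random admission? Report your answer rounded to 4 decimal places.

Component means — 1: 4; 2: 6.2; 3: 3.54545; 4: 1.12766.
E[X] = 0.25·4 + 0.25·6.2 + 0.25·3.54545 + 0.25·1.12766 = 3.71828.

3.7183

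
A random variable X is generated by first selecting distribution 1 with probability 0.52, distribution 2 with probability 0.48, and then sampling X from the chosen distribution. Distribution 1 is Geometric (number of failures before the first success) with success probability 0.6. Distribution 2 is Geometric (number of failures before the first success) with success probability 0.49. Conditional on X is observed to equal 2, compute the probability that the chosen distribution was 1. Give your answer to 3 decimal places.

Likelihoods P(X=2 | ·): 1: 0.096; 2: 0.127449.
Posterior ∝ prior × likelihood. Numerator for 1: 0.52·0.096 = 0.04992.
Normalizing constant: 0.52·0.096 + 0.48·0.127449 = 0.111096.
P(1 | observation) = 0.04992 / 0.111096 = 0.449343.

0.449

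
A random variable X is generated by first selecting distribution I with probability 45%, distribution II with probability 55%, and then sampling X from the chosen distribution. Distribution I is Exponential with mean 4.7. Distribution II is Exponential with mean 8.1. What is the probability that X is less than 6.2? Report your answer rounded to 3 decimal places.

0.624

Conditional on each component, P(X < 6.2): I: 0.732637; II: 0.534867.
By total probability, P(X < 6.2) = 0.45·0.732637 + 0.55·0.534867 = 0.623864.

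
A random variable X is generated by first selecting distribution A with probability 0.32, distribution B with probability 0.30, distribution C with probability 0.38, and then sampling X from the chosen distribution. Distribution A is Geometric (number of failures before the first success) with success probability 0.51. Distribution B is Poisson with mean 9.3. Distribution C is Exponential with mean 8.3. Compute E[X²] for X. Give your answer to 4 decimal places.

For each component E[X²] = Var + (mean)², giving A: 2.807; B: 95.79; C: 137.78.
Overall E[X²] = 0.32·2.807 + 0.3·95.79 + 0.38·137.78 = 81.9916.

81.9916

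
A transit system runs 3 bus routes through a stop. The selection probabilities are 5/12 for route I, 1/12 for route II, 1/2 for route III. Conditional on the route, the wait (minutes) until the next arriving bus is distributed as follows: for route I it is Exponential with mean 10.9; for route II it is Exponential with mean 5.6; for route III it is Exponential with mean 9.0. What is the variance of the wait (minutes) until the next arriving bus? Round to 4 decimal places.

Per component, I: μ=10.9, E[X²]=237.62; II: μ=5.6, E[X²]=62.72; III: μ=9, E[X²]=162.
E[X] = 0.416667·10.9 + 0.0833333·5.6 + 0.5·9 = 9.50833.
E[X²] = 0.416667·237.62 + 0.0833333·62.72 + 0.5·162 = 185.235.
Var(X) = E[X²] − (E[X])² = 185.235 − 90.4084 = 94.8266.

94.8266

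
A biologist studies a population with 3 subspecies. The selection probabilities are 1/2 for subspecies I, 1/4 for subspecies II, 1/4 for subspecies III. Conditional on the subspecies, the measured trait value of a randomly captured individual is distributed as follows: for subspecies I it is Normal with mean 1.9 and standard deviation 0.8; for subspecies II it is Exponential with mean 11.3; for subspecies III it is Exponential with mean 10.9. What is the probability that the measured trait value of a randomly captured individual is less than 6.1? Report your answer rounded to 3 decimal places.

Conditional on each subspecies, P(X < 6.1): I: 1; II: 0.417149; III: 0.428581.
By total probability, P(X < 6.1) = 0.5·1 + 0.25·0.417149 + 0.25·0.428581 = 0.711432.

0.711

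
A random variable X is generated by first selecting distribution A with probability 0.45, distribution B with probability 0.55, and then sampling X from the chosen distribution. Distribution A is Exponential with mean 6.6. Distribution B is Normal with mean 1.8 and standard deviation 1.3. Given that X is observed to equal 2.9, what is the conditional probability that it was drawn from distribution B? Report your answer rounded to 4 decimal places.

0.7287

Likelihoods f(2.9 | ·): A: 0.0976404; B: 0.214533.
Posterior ∝ prior × likelihood. Numerator for B: 0.55·0.214533 = 0.117993.
Normalizing constant: 0.45·0.0976404 + 0.55·0.214533 = 0.161931.
P(B | observation) = 0.117993 / 0.161931 = 0.728662.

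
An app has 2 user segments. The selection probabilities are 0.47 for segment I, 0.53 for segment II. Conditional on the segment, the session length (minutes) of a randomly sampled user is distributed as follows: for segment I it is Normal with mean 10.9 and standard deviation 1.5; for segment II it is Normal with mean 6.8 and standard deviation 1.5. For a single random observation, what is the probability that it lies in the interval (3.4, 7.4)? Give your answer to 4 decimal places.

0.3458

Conditional on each segment, P(3.4 < X < 7.4): I: 0.00981504; II: 0.643716.
By total probability, P(3.4 < X < 7.4) = 0.47·0.00981504 + 0.53·0.643716 = 0.345783.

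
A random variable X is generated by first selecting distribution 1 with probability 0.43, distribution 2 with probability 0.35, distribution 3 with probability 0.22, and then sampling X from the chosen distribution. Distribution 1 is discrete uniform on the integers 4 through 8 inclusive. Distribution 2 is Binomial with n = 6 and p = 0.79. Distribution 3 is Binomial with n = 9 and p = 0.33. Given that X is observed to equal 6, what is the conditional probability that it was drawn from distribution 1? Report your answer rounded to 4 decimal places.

Likelihoods P(X=6 | ·): 1: 0.2; 2: 0.243087; 3: 0.0326278.
Posterior ∝ prior × likelihood. Numerator for 1: 0.43·0.2 = 0.086.
Normalizing constant: 0.43·0.2 + 0.35·0.243087 + 0.22·0.0326278 = 0.178259.
P(1 | observation) = 0.086 / 0.178259 = 0.482445.

0.4824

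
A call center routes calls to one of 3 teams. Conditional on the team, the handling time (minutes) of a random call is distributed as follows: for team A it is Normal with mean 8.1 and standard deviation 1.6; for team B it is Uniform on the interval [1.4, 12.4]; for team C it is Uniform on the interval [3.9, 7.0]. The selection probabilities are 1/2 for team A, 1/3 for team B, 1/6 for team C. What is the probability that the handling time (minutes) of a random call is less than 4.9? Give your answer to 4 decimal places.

0.1712

Conditional on each team, P(X < 4.9): A: 0.0227501; B: 0.318182; C: 0.322581.
By total probability, P(X < 4.9) = 0.5·0.0227501 + 0.333333·0.318182 + 0.166667·0.322581 = 0.171199.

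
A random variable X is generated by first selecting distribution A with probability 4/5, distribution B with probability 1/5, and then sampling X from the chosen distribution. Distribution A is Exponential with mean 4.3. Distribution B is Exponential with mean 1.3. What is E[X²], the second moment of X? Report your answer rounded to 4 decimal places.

For each component E[X²] = Var + (mean)², giving A: 36.98; B: 3.38.
Overall E[X²] = 0.8·36.98 + 0.2·3.38 = 30.26.

30.2600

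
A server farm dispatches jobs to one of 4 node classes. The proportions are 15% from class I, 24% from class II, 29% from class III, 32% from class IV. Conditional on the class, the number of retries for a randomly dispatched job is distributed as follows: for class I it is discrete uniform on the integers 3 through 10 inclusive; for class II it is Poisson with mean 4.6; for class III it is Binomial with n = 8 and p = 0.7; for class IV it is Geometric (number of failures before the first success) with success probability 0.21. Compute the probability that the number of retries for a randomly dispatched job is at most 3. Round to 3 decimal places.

Conditional on each class, P(X ≤ 3): I: 0.125; II: 0.325706; III: 0.0579677; IV: 0.610499.
By total probability, P(X ≤ 3) = 0.15·0.125 + 0.24·0.325706 + 0.29·0.0579677 + 0.32·0.610499 = 0.30909.

0.309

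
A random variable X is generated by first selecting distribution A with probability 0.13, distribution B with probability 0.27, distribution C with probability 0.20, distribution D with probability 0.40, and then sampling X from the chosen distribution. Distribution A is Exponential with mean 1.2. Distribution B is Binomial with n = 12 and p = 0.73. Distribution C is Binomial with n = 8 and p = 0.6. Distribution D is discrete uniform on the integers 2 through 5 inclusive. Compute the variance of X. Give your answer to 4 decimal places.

8.2980

Per component, A: μ=1.2, E[X²]=2.88; B: μ=8.76, E[X²]=79.1028; C: μ=4.8, E[X²]=24.96; D: μ=3.5, E[X²]=13.5.
E[X] = 0.13·1.2 + 0.27·8.76 + 0.2·4.8 + 0.4·3.5 = 4.8812.
E[X²] = 0.13·2.88 + 0.27·79.1028 + 0.2·24.96 + 0.4·13.5 = 32.1242.
Var(X) = E[X²] − (E[X])² = 32.1242 − 23.8261 = 8.29804.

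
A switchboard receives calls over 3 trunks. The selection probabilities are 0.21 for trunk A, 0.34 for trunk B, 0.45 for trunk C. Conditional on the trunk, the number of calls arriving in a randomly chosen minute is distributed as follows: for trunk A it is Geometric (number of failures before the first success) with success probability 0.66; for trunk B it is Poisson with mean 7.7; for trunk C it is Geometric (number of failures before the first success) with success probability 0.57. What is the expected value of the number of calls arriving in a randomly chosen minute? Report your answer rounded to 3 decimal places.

Component means — A: 0.515152; B: 7.7; C: 0.754386.
E[X] = 0.21·0.515152 + 0.34·7.7 + 0.45·0.754386 = 3.06566.

3.066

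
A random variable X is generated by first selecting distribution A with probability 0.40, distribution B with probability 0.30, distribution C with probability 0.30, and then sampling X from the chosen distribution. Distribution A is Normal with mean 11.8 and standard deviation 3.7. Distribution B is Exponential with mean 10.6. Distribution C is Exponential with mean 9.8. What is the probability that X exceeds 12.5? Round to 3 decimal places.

0.346

Conditional on each component, P(X > 12.5): A: 0.424972; B: 0.307511; C: 0.279288.
By total probability, P(X > 12.5) = 0.4·0.424972 + 0.3·0.307511 + 0.3·0.279288 = 0.346029.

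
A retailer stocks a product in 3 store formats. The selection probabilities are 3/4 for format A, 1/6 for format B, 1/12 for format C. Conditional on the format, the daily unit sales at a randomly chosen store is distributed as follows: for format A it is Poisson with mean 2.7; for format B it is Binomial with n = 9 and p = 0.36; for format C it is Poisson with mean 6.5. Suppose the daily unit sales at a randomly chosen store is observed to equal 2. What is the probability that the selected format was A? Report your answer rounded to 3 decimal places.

0.833

Likelihoods P(X=2 | ·): A: 0.244964; B: 0.205195; C: 0.0317602.
Posterior ∝ prior × likelihood. Numerator for A: 0.75·0.244964 = 0.183723.
Normalizing constant: 0.75·0.244964 + 0.166667·0.205195 + 0.0833333·0.0317602 = 0.220569.
P(A | observation) = 0.183723 / 0.220569 = 0.832951.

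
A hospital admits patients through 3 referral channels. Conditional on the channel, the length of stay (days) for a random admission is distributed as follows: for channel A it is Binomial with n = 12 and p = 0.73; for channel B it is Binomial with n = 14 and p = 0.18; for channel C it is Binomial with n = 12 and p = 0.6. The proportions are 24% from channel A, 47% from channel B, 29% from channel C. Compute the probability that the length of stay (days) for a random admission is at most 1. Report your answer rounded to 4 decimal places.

0.1191

Conditional on each channel, P(X ≤ 1): A: 5.01983e-06; B: 0.25312; C: 0.000318767.
By total probability, P(X ≤ 1) = 0.24·5.01983e-06 + 0.47·0.25312 + 0.29·0.000318767 = 0.11906.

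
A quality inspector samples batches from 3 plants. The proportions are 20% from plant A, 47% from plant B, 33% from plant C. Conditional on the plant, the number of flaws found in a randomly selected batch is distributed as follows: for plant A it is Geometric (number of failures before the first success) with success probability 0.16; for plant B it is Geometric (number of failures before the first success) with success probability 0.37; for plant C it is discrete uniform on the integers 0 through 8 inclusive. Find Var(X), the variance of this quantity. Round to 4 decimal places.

13.0299

Per component, A: μ=5.25, E[X²]=60.375; B: μ=1.7027, E[X²]=7.5011; C: μ=4, E[X²]=22.6667.
E[X] = 0.2·5.25 + 0.47·1.7027 + 0.33·4 = 3.17027.
E[X²] = 0.2·60.375 + 0.47·7.5011 + 0.33·22.6667 = 23.0805.
Var(X) = E[X²] − (E[X])² = 23.0805 − 10.0506 = 13.0299.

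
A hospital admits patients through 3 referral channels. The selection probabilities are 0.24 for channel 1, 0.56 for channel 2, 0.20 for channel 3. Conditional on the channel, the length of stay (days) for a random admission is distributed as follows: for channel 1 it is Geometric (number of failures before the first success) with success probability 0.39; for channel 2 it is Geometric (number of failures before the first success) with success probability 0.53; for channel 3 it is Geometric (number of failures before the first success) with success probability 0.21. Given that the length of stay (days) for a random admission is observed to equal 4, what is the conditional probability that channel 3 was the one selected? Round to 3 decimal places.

0.373

Likelihoods P(X=4 | ·): 1: 0.0539988; 2: 0.0258623; 3: 0.0817952.
Posterior ∝ prior × likelihood. Numerator for 3: 0.2·0.0817952 = 0.016359.
Normalizing constant: 0.24·0.0539988 + 0.56·0.0258623 + 0.2·0.0817952 = 0.0438016.
P(3 | observation) = 0.016359 / 0.0438016 = 0.37348.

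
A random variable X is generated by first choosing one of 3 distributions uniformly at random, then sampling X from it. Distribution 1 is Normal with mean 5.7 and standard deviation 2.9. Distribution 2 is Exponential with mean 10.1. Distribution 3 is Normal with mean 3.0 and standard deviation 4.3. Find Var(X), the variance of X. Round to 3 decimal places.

Per component, 1: μ=5.7, E[X²]=40.9; 2: μ=10.1, E[X²]=204.02; 3: μ=3, E[X²]=27.49.
E[X] = 0.333333·5.7 + 0.333333·10.1 + 0.333333·3 = 6.26667.
E[X²] = 0.333333·40.9 + 0.333333·204.02 + 0.333333·27.49 = 90.8033.
Var(X) = E[X²] − (E[X])² = 90.8033 − 39.2711 = 51.5322.

51.532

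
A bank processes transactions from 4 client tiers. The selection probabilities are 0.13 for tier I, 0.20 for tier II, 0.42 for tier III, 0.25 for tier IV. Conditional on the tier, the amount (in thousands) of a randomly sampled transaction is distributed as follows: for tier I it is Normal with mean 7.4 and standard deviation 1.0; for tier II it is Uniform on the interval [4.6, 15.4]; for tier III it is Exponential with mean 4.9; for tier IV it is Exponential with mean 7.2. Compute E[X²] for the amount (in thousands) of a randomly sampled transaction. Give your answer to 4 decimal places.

75.2812

For each component E[X²] = Var + (mean)², giving I: 55.76; II: 109.72; III: 48.02; IV: 103.68.
Overall E[X²] = 0.13·55.76 + 0.2·109.72 + 0.42·48.02 + 0.25·103.68 = 75.2812.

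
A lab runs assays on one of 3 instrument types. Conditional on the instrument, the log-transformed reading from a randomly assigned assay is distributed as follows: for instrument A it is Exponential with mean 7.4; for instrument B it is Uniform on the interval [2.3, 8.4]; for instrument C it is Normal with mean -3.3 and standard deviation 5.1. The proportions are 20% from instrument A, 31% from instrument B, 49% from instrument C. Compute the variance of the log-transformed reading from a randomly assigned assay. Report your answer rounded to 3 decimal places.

47.504

Per component, A: μ=7.4, E[X²]=109.52; B: μ=5.35, E[X²]=31.7233; C: μ=-3.3, E[X²]=36.9.
E[X] = 0.2·7.4 + 0.31·5.35 + 0.49·-3.3 = 1.5215.
E[X²] = 0.2·109.52 + 0.31·31.7233 + 0.49·36.9 = 49.8192.
Var(X) = E[X²] − (E[X])² = 49.8192 − 2.31496 = 47.5043.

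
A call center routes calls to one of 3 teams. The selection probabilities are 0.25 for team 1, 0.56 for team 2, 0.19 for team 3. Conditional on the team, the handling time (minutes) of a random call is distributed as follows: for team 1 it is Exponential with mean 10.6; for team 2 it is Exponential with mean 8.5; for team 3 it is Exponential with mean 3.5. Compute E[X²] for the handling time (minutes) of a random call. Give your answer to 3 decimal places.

141.755

For each component E[X²] = Var + (mean)², giving 1: 224.72; 2: 144.5; 3: 24.5.
Overall E[X²] = 0.25·224.72 + 0.56·144.5 + 0.19·24.5 = 141.755.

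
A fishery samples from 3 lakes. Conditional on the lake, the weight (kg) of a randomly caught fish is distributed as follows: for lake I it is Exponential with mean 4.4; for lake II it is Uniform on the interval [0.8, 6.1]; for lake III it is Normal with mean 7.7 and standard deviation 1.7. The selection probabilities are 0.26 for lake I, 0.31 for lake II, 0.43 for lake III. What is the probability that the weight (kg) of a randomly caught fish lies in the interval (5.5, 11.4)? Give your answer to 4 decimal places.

0.4717

Conditional on each lake, P(5.5 < X < 11.4): I: 0.211553; II: 0.113208; III: 0.887428.
By total probability, P(5.5 < X < 11.4) = 0.26·0.211553 + 0.31·0.113208 + 0.43·0.887428 = 0.471692.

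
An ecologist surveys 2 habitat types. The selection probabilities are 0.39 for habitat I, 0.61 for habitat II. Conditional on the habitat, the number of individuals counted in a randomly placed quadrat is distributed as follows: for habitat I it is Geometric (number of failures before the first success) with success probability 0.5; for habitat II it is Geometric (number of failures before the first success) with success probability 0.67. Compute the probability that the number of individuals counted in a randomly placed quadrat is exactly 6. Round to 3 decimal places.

Conditional on each habitat, P(X = 6): I: 0.0078125; II: 0.000865284.
By total probability, P(X = 6) = 0.39·0.0078125 + 0.61·0.000865284 = 0.0035747.

0.004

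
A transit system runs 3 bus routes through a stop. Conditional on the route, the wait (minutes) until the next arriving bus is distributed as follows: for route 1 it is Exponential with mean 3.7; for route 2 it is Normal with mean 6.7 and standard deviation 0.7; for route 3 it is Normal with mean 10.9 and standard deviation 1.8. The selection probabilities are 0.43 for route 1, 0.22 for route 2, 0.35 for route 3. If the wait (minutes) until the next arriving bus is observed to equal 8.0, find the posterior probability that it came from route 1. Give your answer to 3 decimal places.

Likelihoods f(8.0 | ·): 1: 0.0311016; 2: 0.101596; 3: 0.0605331.
Posterior ∝ prior × likelihood. Numerator for 1: 0.43·0.0311016 = 0.0133737.
Normalizing constant: 0.43·0.0311016 + 0.22·0.101596 + 0.35·0.0605331 = 0.0569114.
P(1 | observation) = 0.0133737 / 0.0569114 = 0.234992.

0.235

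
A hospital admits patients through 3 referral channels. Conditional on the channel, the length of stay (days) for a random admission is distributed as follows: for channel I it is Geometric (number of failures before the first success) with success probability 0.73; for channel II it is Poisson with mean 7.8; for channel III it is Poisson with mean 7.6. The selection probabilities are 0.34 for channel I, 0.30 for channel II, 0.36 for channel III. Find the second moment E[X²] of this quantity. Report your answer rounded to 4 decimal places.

44.3404

For each component E[X²] = Var + (mean)², giving I: 0.64346; II: 68.64; III: 65.36.
Overall E[X²] = 0.34·0.64346 + 0.3·68.64 + 0.36·65.36 = 44.3404.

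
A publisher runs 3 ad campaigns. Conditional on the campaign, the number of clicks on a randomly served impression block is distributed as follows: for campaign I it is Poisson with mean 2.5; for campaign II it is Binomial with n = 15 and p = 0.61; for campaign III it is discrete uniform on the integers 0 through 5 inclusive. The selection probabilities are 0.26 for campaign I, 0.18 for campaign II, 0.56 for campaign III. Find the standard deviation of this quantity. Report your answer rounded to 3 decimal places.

3.075

Per component, I: μ=2.5, E[X²]=8.75; II: μ=9.15, E[X²]=87.291; III: μ=2.5, E[X²]=9.16667.
E[X] = 0.26·2.5 + 0.18·9.15 + 0.56·2.5 = 3.697.
E[X²] = 0.26·8.75 + 0.18·87.291 + 0.56·9.16667 = 23.1207.
Var(X) = E[X²] − (E[X])² = 23.1207 − 13.6678 = 9.4529.
SD(X) = √9.4529 = 3.07456.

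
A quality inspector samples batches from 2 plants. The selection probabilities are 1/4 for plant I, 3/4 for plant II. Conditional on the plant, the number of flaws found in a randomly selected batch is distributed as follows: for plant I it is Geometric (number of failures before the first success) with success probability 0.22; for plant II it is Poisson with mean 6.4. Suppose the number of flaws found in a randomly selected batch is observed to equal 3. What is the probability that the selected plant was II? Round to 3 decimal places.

0.676

Likelihoods P(X=3 | ·): I: 0.104401; II: 0.0725945.
Posterior ∝ prior × likelihood. Numerator for II: 0.75·0.0725945 = 0.0544459.
Normalizing constant: 0.25·0.104401 + 0.75·0.0725945 = 0.0805463.
P(II | observation) = 0.0544459 / 0.0805463 = 0.675958.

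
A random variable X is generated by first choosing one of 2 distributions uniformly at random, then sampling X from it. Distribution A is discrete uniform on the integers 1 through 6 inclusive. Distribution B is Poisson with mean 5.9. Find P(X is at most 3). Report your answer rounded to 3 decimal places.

0.330

Conditional on each component, P(X ≤ 3): A: 0.5; B: 0.160353.
By total probability, P(X ≤ 3) = 0.5·0.5 + 0.5·0.160353 = 0.330176.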